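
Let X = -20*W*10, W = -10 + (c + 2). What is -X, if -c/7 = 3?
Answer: -5800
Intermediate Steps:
c = -21 (c = -7*3 = -21)
W = -29 (W = -10 + (-21 + 2) = -10 - 19 = -29)
X = 5800 (X = -20*(-29)*10 = 580*10 = 5800)
-X = -1*5800 = -5800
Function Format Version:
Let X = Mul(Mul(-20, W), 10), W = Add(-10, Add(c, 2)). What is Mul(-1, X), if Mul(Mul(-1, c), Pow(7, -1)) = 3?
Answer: -5800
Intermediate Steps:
c = -21 (c = Mul(-7, 3) = -21)
W = -29 (W = Add(-10, Add(-21, 2)) = Add(-10, -19) = -29)
X = 5800 (X = Mul(Mul(-20, -29), 10) = Mul(580, 10) = 5800)
Mul(-1, X) = Mul(-1, 5800) = -5800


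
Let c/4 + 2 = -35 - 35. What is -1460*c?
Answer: 420480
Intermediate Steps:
c = -288 (c = -8 + 4*(-35 - 35) = -8 + 4*(-70) = -8 - 280 = -288)
-1460*c = -(-420480) = -1460*(-288) = 420480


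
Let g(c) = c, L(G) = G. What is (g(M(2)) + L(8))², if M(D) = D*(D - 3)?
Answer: 36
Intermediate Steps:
M(D) = D*(-3 + D)
(g(M(2)) + L(8))² = (2*(-3 + 2) + 8)² = (2*(-1) + 8)² = (-2 + 8)² = 6² = 36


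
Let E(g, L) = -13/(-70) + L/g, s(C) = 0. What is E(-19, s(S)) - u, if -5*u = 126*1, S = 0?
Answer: 1777/70 ≈ 25.386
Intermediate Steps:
E(g, L) = 13/70 + L/g (E(g, L) = -13*(-1/70) + L/g = 13/70 + L/g)
u = -126/5 ≈ -25.200
E(-19, s(S)) - u = (13/70 + 0/(-19)) - 1*(-126/5) = (13/70 + 0*(-1/19)) + 126/5 = (13/70 + 0) + 126/5 = 13/70 + 126/5 = 1777/70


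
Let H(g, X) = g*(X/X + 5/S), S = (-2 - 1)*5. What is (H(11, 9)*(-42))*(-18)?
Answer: 5544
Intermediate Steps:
S = -15 (S = -3*5 = -15)
H(g, X) = 2*g/3 (H(g, X) = g*(X/X + 5/(-15)) = g*(1 + 5*(-1/15)) = g*(1 - ⅓) = g*(⅔) = 2*g/3)
(H(11, 9)*(-42))*(-18) = (((⅔)*11)*(-42))*(-18) = ((22/3)*(-42))*(-18) = -308*(-18) = 5544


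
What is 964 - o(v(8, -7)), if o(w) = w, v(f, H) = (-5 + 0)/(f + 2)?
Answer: 1929/2 ≈ 964.50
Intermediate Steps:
v(f, H) = -5/(2 + f)
964 - o(v(8, -7)) = 964 - (-5)/(2 + 8) = 964 - (-5)/10 = 964 - 1*(-1/2) = 964 + 1/2 = 1929/2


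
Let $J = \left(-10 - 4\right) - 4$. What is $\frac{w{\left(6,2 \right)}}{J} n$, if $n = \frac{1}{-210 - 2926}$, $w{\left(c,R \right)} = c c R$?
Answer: $\frac{1}{784} \approx 0.0012755$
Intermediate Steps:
$w{\left(c,R \right)} = R c^{2}$ ($w{\left(c,R \right)} = c^{2} R = R c^{2}$)
$J = -18$ ($J = -14 - 4 = -18$)
$n = - \frac{1}{3136}$ ($n = \frac{1}{-3136} = - \frac{1}{3136} \approx -0.00031888$)
$\frac{w{\left(6,2 \right)}}{J} n = \frac{2 \cdot 6^{2}}{-18} \left(- \frac{1}{3136}\right) = 2 \cdot 36 \left(- \frac{1}{18}\right) \left(- \frac{1}{3136}\right) = 72 \left(- \frac{1}{18}\right) \left(- \frac{1}{3136}\right) = \left(-4\right) \left(- \frac{1}{3136}\right) = \frac{1}{784}$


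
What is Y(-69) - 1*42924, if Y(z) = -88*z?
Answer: -36852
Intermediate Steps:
Y(-69) - 1*42924 = -88*(-69) - 1*42924 = 6072 - 42924 = -36852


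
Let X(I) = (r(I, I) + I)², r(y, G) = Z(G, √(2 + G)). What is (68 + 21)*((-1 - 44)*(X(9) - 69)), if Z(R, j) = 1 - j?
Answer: -168210 + 80100*√11 ≈ 97452.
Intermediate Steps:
r(y, G) = 1 - √(2 + G)
X(I) = (1 + I - √(2 + I))² (X(I) = ((1 - √(2 + I)) + I)² = (1 + I - √(2 + I))²)
(68 + 21)*((-1 - 44)*(X(9) - 69)) = (68 + 21)*((-1 - 44)*((1 + 9 - √(2 + 9))² - 69)) = 89*(-45*((1 + 9 - √11)² - 69)) = 89*(-45*((10 - √11)² - 69)) = 89*(-45*(-69 + (10 - √11)²)) = 89*(3105 - 45*(10 - √11)²) = 276345 - 4005*(10 - √11)²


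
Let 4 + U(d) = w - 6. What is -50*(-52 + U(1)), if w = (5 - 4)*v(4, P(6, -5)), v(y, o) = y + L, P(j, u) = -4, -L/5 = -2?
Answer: 2400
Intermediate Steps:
L = 10 (L = -5*(-2) = 10)
v(y, o) = 10 + y (v(y, o) = y + 10 = 10 + y)
w = 14 (w = (5 - 4)*(10 + 4) = 1*14 = 14)
U(d) = 4 (U(d) = -4 + (14 - 6) = -4 + 8 = 4)
-50*(-52 + U(1)) = -50*(-52 + 4) = -50*(-48) = 2400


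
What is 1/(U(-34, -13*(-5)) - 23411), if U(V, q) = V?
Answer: -1/23445 ≈ -4.2653e-5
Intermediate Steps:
1/(U(-34, -13*(-5)) - 23411) = 1/(-34 - 23411) = 1/(-23445) = -1/23445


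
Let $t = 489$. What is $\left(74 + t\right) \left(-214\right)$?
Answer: $-120482$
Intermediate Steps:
$\left(74 + t\right) \left(-214\right) = \left(74 + 489\right) \left(-214\right) = 563 \left(-214\right) = -120482$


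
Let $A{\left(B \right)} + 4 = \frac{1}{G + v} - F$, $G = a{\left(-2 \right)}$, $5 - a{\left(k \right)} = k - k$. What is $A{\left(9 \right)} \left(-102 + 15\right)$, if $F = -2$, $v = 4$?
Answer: $\frac{493}{3} \approx 164.33$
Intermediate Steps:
$a{\left(k \right)} = 5$ ($a{\left(k \right)} = 5 - \left(k - k\right) = 5 - 0 = 5 + 0 = 5$)
$G = 5$
$A{\left(B \right)} = - \frac{17}{9}$ ($A{\left(B \right)} = -4 + \left(\frac{1}{5 + 4} - -2\right) = -4 + \left(\frac{1}{9} + 2\right) = -4 + \frac{19}{9} = - \frac{17}{9}$)
$A{\left(9 \right)} \left(-102 + 15\right) = - \frac{17 \left(-102 + 15\right)}{9} = \left(- \frac{17}{9}\right) \left(-87\right) = \frac{493}{3}$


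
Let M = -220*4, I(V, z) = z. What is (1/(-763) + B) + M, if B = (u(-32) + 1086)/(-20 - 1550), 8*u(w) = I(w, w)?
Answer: -527493968/598955 ≈ -880.69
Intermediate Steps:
u(w) = w/8
M = -880
B = -541/785 (B = ((1/8)*(-32) + 1086)/(-20 - 1550) = (-4 + 1086)/(-1570) = 1082*(-1/1570) = -541/785 ≈ -0.68917)
(1/(-763) + B) + M = (1/(-763) - 541/785) - 880 = (-1/763 - 541/785) - 880 = -413568/598955 - 880 = -527493968/598955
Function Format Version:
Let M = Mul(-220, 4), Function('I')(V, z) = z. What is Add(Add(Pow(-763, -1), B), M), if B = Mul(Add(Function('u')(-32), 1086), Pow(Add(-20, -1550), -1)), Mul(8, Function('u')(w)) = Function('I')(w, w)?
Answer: Rational(-527493968, 598955) ≈ -880.69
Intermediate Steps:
Function('u')(w) = Mul(Rational(1, 8), w)
M = -880
B = Rational(-541, 785) (B = Mul(Add(Mul(Rational(1, 8), -32), 1086), Pow(Add(-20, -1550), -1)) = Mul(Add(-4, 1086), Pow(-1570, -1)) = Mul(1082, Rational(-1, 1570)) = Rational(-541, 785) ≈ -0.68917)
Add(Add(Pow(-763, -1), B), M) = Add(Add(Pow(-763, -1), Rational(-541, 785)), -880) = Add(Add(Rational(-1, 763), Rational(-541, 785)), -880) = Add(Rational(-413568, 598955), -880) = Rational(-527493968, 598955)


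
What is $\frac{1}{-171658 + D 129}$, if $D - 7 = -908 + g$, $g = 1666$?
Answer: $- \frac{1}{72973} \approx -1.3704 \cdot 10^{-5}$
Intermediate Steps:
$D = 765$ ($D = 7 + \left(-908 + 1666\right) = 7 + 758 = 765$)
$\frac{1}{-171658 + D 129} = \frac{1}{-171658 + 765 \cdot 129} = \frac{1}{-171658 + 98685} = \frac{1}{-72973} = - \frac{1}{72973}$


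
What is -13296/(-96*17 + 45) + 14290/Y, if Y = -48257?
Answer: 206315614/25527953 ≈ 8.0820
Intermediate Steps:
-13296/(-96*17 + 45) + 14290/Y = -13296/(-96*17 + 45) + 14290/(-48257) = -13296/(-1632 + 45) + 14290*(-1/48257) = -13296/(-1587) - 14290/48257 = -13296*(-1/1587) - 14290/48257 = 4432/529 - 14290/48257 = 206315614/25527953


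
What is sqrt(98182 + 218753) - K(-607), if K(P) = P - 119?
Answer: 726 + 3*sqrt(35215) ≈ 1289.0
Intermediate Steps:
K(P) = -119 + P
sqrt(98182 + 218753) - K(-607) = sqrt(98182 + 218753) - (-119 - 607) = sqrt(316935) - 1*(-726) = 3*sqrt(35215) + 726 = 726 + 3*sqrt(35215)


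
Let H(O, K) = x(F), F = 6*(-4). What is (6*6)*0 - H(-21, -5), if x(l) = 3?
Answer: -3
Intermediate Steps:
F = -24
H(O, K) = 3
(6*6)*0 - H(-21, -5) = (6*6)*0 - 1*3 = 36*0 - 3 = 0 - 3 = -3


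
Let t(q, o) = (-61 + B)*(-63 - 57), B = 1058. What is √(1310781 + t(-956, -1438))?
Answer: 21*√2701 ≈ 1091.4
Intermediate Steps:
t(q, o) = -119640 (t(q, o) = (-61 + 1058)*(-63 - 57) = 997*(-120) = -119640)
√(1310781 + t(-956, -1438)) = √(1310781 - 119640) = √1191141 = 21*√2701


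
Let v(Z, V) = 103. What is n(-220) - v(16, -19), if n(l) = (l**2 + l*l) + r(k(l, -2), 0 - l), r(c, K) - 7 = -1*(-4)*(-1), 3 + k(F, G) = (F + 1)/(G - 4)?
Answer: 96700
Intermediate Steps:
k(F, G) = -3 + (1 + F)/(-4 + G) (k(F, G) = -3 + (F + 1)/(G - 4) = -3 + (1 + F)/(-4 + G))
r(c, K) = 3 (r(c, K) = 7 - 1*(-4)*(-1) = 7 + 4*(-1) = 7 - 4 = 3)
n(l) = 3 + 2*l**2 (n(l) = (l**2 + l*l) + 3 = (l**2 + l**2) + 3 = 2*l**2 + 3 = 3 + 2*l**2)
n(-220) - v(16, -19) = (3 + 2*(-220)**2) - 1*103 = (3 + 2*48400) - 103 = (3 + 96800) - 103 = 96803 - 103 = 96700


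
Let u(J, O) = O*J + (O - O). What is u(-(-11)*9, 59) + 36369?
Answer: 42210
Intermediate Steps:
u(J, O) = J*O (u(J, O) = J*O + 0 = J*O)
u(-(-11)*9, 59) + 36369 = -(-11)*9*59 + 36369 = -1*(-99)*59 + 36369 = 99*59 + 36369 = 5841 + 36369 = 42210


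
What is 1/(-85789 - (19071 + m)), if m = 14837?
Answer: -1/119697 ≈ -8.3544e-6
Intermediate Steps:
1/(-85789 - (19071 + m)) = 1/(-85789 - (19071 + 14837)) = 1/(-85789 - 1*33908) = 1/(-85789 - 33908) = 1/(-119697) = -1/119697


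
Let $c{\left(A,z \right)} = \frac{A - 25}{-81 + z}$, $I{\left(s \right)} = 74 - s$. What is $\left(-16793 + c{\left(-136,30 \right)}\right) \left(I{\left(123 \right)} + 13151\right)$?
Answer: $- \frac{11219006764}{51} \approx -2.1998 \cdot 10^{8}$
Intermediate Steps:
$c{\left(A,z \right)} = \frac{-25 + A}{-81 + z}$
$\left(-16793 + c{\left(-136,30 \right)}\right) \left(I{\left(123 \right)} + 13151\right) = \left(-16793 + \frac{-25 - 136}{-81 + 30}\right) \left(\left(74 - 123\right) + 13151\right) = \left(-16793 + \frac{1}{-51} \left(-161\right)\right) \left(\left(74 - 123\right) + 13151\right) = \left(-16793 - - \frac{161}{51}\right) \left(-49 + 13151\right) = \left(-16793 + \frac{161}{51}\right) 13102 = \left(- \frac{856282}{51}\right) 13102 = - \frac{11219006764}{51}$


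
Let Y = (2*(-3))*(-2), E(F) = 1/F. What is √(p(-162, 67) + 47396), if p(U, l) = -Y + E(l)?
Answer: √212706843/67 ≈ 217.68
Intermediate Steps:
Y = 12 (Y = -6*(-2) = 12)
p(U, l) = -12 + 1/l (p(U, l) = -1*12 + 1/l = -12 + 1/l)
√(p(-162, 67) + 47396) = √((-12 + 1/67) + 47396) = √(-803/67 + 47396) = √(3174729/67) = √212706843/67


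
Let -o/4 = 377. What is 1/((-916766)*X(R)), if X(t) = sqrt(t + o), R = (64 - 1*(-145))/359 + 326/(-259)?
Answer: I*sqrt(13043212056231)/128602331056266 ≈ 2.8083e-8*I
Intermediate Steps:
R = -62903/92981 (R = (64 + 145)*(1/359) + 326*(-1/259) = 209*(1/359) - 326/259 = 209/359 - 326/259 = -62903/92981 ≈ -0.67651)
o = -1508 (o = -4*377 = -1508)
X(t) = sqrt(-1508 + t) (X(t) = sqrt(t - 1508) = sqrt(-1508 + t))
1/((-916766)*X(R)) = 1/((-916766)*(sqrt(-1508 - 62903/92981))) = -(-I*sqrt(13043212056231)/140278251)/916766 = -(-1)*I*sqrt(13043212056231)/128602331056266 = I*sqrt(13043212056231)/128602331056266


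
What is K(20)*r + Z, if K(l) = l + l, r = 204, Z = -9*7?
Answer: 8097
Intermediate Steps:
Z = -63
K(l) = 2*l
K(20)*r + Z = (2*20)*204 - 63 = 40*204 - 63 = 8160 - 63 = 8097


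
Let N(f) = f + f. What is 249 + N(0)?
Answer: 249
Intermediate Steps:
N(f) = 2*f
249 + N(0) = 249 + 2*0 = 249 + 0 = 249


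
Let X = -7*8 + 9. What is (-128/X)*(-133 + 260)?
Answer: 16256/47 ≈ 345.87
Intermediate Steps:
X = -47 (X = -56 + 9 = -47)
(-128/X)*(-133 + 260) = (-128/(-47))*(-133 + 260) = -128*(-1/47)*127 = (128/47)*127 = 16256/47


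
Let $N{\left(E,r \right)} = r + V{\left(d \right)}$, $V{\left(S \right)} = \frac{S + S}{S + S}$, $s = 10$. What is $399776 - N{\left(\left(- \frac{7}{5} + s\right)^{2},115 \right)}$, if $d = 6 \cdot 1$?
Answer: $399660$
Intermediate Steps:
$d = 6$
$V{\left(S \right)} = 1$ ($V{\left(S \right)} = \frac{2 S}{2 S} = 2 S \frac{1}{2 S} = 1$)
$N{\left(E,r \right)} = 1 + r$ ($N{\left(E,r \right)} = r + 1 = 1 + r$)
$399776 - N{\left(\left(- \frac{7}{5} + s\right)^{2},115 \right)} = 399776 - \left(1 + 115\right) = 399776 - 116 = 399660$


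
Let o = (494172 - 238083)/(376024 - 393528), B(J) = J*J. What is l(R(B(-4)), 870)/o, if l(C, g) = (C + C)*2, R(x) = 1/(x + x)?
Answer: -2188/256089 ≈ -0.0085439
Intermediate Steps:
B(J) = J**2
R(x) = 1/(2*x)
l(C, g) = 4*C (l(C, g) = (2*C)*2 = 4*C)
o = -256089/17504 (o = 256089/(-17504) = 256089*(-1/17504) = -256089/17504 ≈ -14.630)
l(R(B(-4)), 870)/o = (4*(1/(2*((-4)**2))))/(-256089/17504) = (4*((1/2)/16))*(-17504/256089) = (4*((1/2)*(1/16)))*(-17504/256089) = (4*(1/32))*(-17504/256089) = (1/8)*(-17504/256089) = -2188/256089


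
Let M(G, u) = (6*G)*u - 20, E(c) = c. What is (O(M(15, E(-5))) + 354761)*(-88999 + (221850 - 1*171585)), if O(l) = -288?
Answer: -13730157182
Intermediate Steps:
M(G, u) = -20 + 6*G*u (M(G, u) = 6*G*u - 20 = -20 + 6*G*u)
(O(M(15, E(-5))) + 354761)*(-88999 + (221850 - 1*171585)) = (-288 + 354761)*(-88999 + (221850 - 1*171585)) = 354473*(-88999 + (221850 - 171585)) = 354473*(-88999 + 50265) = 354473*(-38734) = -13730157182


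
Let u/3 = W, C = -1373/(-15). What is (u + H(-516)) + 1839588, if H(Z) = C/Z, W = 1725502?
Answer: 54304566187/7740 ≈ 7.0161e+6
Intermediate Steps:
C = 1373/15 (C = -1373*(-1/15) = 1373/15 ≈ 91.533)
H(Z) = 1373/(15*Z)
u = 5176506 (u = 3*1725502 = 5176506)
(u + H(-516)) + 1839588 = (5176506 + (1373/15)/(-516)) + 1839588 = (5176506 + (1373/15)*(-1/516)) + 1839588 = (5176506 - 1373/7740) + 1839588 = 40066155067/7740 + 1839588 = 54304566187/7740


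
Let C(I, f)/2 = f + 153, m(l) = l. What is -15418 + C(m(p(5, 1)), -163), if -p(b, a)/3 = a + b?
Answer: -15438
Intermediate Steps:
p(b, a) = -3*a - 3*b (p(b, a) = -3*(a + b) = -3*a - 3*b)
C(I, f) = 306 + 2*f (C(I, f) = 2*(f + 153) = 2*(153 + f) = 306 + 2*f)
-15418 + C(m(p(5, 1)), -163) = -15418 + (306 + 2*(-163)) = -15418 + (306 - 326) = -15418 - 20 = -15438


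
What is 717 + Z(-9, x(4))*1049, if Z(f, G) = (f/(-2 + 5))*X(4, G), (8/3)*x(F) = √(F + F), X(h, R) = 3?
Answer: -8724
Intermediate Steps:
x(F) = 3*√2*√F/8 (x(F) = 3*√(F + F)/8 = 3*√(2*F)/8 = 3*(√2*√F)/8 = 3*√2*√F/8)
Z(f, G) = f (Z(f, G) = (f/(-2 + 5))*3 = (f/3)*3 = f)
717 + Z(-9, x(4))*1049 = 717 - 9*1049 = 717 - 9441 = -8724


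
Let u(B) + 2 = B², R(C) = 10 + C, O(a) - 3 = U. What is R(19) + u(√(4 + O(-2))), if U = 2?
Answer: 36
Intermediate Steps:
O(a) = 5 (O(a) = 3 + 2 = 5)
u(B) = -2 + B²
R(19) + u(√(4 + O(-2))) = (10 + 19) + (-2 + (√(4 + 5))²) = 29 + (-2 + (√9)²) = 29 + (-2 + 3²) = 29 + (-2 + 9) = 29 + 7 = 36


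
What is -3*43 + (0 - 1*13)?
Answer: -142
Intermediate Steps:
-3*43 + (0 - 1*13) = -129 + (0 - 13) = -129 - 13 = -142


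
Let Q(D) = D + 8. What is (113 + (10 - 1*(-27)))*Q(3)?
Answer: 1650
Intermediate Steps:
Q(D) = 8 + D
(113 + (10 - 1*(-27)))*Q(3) = (113 + (10 - 1*(-27)))*(8 + 3) = (113 + (10 + 27))*11 = (113 + 37)*11 = 150*11 = 1650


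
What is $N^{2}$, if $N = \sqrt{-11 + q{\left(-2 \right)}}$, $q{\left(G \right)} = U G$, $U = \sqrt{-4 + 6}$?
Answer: $-11 - 2 \sqrt{2} \approx -13.828$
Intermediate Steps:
$U = \sqrt{2} \approx 1.4142$
$q{\left(G \right)} = G \sqrt{2}$ ($q{\left(G \right)} = \sqrt{2} G = G \sqrt{2}$)
$N = \sqrt{-11 - 2 \sqrt{2}} \approx 3.7187 i$
$N^{2} = \left(\sqrt{-11 - 2 \sqrt{2}}\right)^{2} = -11 - 2 \sqrt{2}$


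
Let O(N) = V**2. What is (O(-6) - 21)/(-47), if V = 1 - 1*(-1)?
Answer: 17/47 ≈ 0.36170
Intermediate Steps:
V = 2 (V = 1 + 1 = 2)
O(N) = 4 (O(N) = 2**2 = 4)
(O(-6) - 21)/(-47) = (4 - 21)/(-47) = -17*(-1/47) = 17/47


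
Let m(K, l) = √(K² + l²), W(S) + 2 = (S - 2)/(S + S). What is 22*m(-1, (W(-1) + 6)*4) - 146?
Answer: -146 + 22*√485 ≈ 338.50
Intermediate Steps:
W(S) = -2 + (-2 + S)/(2*S) (W(S) = -2 + (S - 2)/(S + S) = -2 + (-2 + S)/((2*S)) = -2 + (-2 + S)*(1/(2*S)) = -2 + (-2 + S)/(2*S))
22*m(-1, (W(-1) + 6)*4) - 146 = 22*√((-1)² + (((-3/2 - 1/(-1)) + 6)*4)²) - 146 = 22*√(1 + (((-3/2 - 1*(-1)) + 6)*4)²) - 146 = 22*√(1 + (((-3/2 + 1) + 6)*4)²) - 146 = 22*√(1 + ((-½ + 6)*4)²) - 146 = 22*√(1 + ((11/2)*4)²) - 146 = 22*√(1 + 22²) - 146 = 22*√(1 + 484) - 146 = 22*√485 - 146 = -146 + 22*√485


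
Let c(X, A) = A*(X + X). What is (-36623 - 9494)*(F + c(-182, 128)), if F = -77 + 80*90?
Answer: 1820191873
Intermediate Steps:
c(X, A) = 2*A*X (c(X, A) = A*(2*X) = 2*A*X)
F = 7123 (F = -77 + 7200 = 7123)
(-36623 - 9494)*(F + c(-182, 128)) = (-36623 - 9494)*(7123 + 2*128*(-182)) = -46117*(7123 - 46592) = -46117*(-39469) = 1820191873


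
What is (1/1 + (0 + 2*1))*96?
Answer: 288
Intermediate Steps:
(1/1 + (0 + 2*1))*96 = (1 + (0 + 2))*96 = (1 + 2)*96 = 3*96 = 288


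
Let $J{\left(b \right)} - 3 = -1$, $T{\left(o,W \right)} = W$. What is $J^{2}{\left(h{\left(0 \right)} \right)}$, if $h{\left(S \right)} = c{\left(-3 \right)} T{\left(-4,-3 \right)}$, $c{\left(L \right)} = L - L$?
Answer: $4$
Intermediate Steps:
$c{\left(L \right)} = 0$
$h{\left(S \right)} = 0$ ($h{\left(S \right)} = 0 \left(-3\right) = 0$)
$J{\left(b \right)} = 2$ ($J{\left(b \right)} = 3 - 1 = 2$)
$J^{2}{\left(h{\left(0 \right)} \right)} = 2^{2} = 4$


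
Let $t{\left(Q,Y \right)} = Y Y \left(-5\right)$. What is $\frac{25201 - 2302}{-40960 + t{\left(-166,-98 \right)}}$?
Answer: $- \frac{7633}{29660} \approx -0.25735$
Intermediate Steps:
$t{\left(Q,Y \right)} = - 5 Y^{2}$ ($t{\left(Q,Y \right)} = Y^{2} \left(-5\right) = - 5 Y^{2}$)
$\frac{25201 - 2302}{-40960 + t{\left(-166,-98 \right)}} = \frac{25201 - 2302}{-40960 - 5 \left(-98\right)^{2}} = \frac{22899}{-40960 - 48020} = \frac{22899}{-88980} = 22899 \left(- \frac{1}{88980}\right) = - \frac{7633}{29660}$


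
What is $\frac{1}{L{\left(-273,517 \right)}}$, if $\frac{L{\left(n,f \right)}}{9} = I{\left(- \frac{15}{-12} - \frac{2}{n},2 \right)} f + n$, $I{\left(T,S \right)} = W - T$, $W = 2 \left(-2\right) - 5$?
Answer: $- \frac{364}{18267099} \approx -1.9927 \cdot 10^{-5}$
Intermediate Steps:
$W = -9$ ($W = -4 - 5 = -9$)
$I{\left(T,S \right)} = -9 - T$
$L{\left(n,f \right)} = 9 n + 9 f \left(- \frac{41}{4} + \frac{2}{n}\right)$ ($L{\left(n,f \right)} = 9 \left(\left(-9 - \left(- \frac{15}{-12} - \frac{2}{n}\right)\right) f + n\right) = 9 \left(\left(-9 - \left(\left(-15\right) \left(- \frac{1}{12}\right) - \frac{2}{n}\right)\right) f + n\right) = 9 \left(\left(-9 - \left(\frac{5}{4} - \frac{2}{n}\right)\right) f + n\right) = 9 \left(\left(- \frac{41}{4} + \frac{2}{n}\right) f + n\right) = 9 \left(f \left(- \frac{41}{4} + \frac{2}{n}\right) + n\right) = 9 \left(n + f \left(- \frac{41}{4} + \frac{2}{n}\right)\right) = 9 n + 9 f \left(- \frac{41}{4} + \frac{2}{n}\right)$)
$\frac{1}{L{\left(-273,517 \right)}} = \frac{1}{9 \left(-273\right) - \frac{190773}{4} + 18 \cdot 517 \frac{1}{-273}} = \frac{1}{-2457 - \frac{190773}{4} + 18 \cdot 517 \left(- \frac{1}{273}\right)} = \frac{1}{-2457 - \frac{190773}{4} - \frac{3102}{91}} = \frac{1}{- \frac{18267099}{364}} = - \frac{364}{18267099}$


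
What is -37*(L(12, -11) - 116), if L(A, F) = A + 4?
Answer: 3700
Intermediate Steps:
L(A, F) = 4 + A
-37*(L(12, -11) - 116) = -37*((4 + 12) - 116) = -37*(16 - 116) = -37*(-100) = 3700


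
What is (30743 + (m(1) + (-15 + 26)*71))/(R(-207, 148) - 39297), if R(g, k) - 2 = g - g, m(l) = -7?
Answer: -31517/39295 ≈ -0.80206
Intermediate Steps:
R(g, k) = 2 (R(g, k) = 2 + (g - g) = 2 + 0 = 2)
(30743 + (m(1) + (-15 + 26)*71))/(R(-207, 148) - 39297) = (30743 + (-7 + (-15 + 26)*71))/(2 - 39297) = (30743 + (-7 + 11*71))/(-39295) = (30743 + (-7 + 781))*(-1/39295) = (30743 + 774)*(-1/39295) = 31517*(-1/39295) = -31517/39295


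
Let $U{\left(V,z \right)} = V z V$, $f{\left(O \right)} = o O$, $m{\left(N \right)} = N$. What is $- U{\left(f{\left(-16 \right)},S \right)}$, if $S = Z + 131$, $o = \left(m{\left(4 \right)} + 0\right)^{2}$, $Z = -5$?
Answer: $-8257536$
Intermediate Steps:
$o = 16$ ($o = \left(4 + 0\right)^{2} = 4^{2} = 16$)
$f{\left(O \right)} = 16 O$
$S = 126$ ($S = -5 + 131 = 126$)
$U{\left(V,z \right)} = z V^{2}$
$- U{\left(f{\left(-16 \right)},S \right)} = - 126 \left(16 \left(-16\right)\right)^{2} = - 126 \left(-256\right)^{2} = - 126 \cdot 65536 = \left(-1\right) 8257536 = -8257536$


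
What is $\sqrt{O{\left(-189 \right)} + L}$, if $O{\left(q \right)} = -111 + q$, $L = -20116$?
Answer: $8 i \sqrt{319} \approx 142.88 i$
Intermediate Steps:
$\sqrt{O{\left(-189 \right)} + L} = \sqrt{\left(-111 - 189\right) - 20116} = \sqrt{-300 - 20116} = \sqrt{-20416} = 8 i \sqrt{319}$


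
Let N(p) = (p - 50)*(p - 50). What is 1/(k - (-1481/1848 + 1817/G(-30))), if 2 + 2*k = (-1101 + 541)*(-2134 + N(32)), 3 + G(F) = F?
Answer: 616/312222595 ≈ 1.9730e-6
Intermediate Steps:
G(F) = -3 + F
N(p) = (-50 + p)**2 (N(p) = (-50 + p)*(-50 + p) = (-50 + p)**2)
k = 506799 (k = -1 + ((-1101 + 541)*(-2134 + (-50 + 32)**2))/2 = -1 + (-560*(-2134 + (-18)**2))/2 = -1 + (-560*(-2134 + 324))/2 = -1 + (-560*(-1810))/2 = -1 + (1/2)*1013600 = -1 + 506800 = 506799)
1/(k - (-1481/1848 + 1817/G(-30))) = 1/(506799 - (-1481/1848 + 1817/(-3 - 30))) = 1/(506799 - (-1481*1/1848 + 1817/(-33))) = 1/(506799 - (-1481/1848 + 1817*(-1/33))) = 1/(506799 - (-1481/1848 - 1817/33)) = 1/(506799 - 1*(-34411/616)) = 1/(506799 + 34411/616) = 1/(312222595/616) = 616/312222595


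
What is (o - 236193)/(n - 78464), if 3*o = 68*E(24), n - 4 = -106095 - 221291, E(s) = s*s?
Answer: 24793/45094 ≈ 0.54981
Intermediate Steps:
E(s) = s²
n = -327382 (n = 4 + (-106095 - 221291) = 4 - 327386 = -327382)
o = 13056 (o = (68*24²)/3 = (68*576)/3 = (⅓)*39168 = 13056)
(o - 236193)/(n - 78464) = (13056 - 236193)/(-327382 - 78464) = -223137/(-405846) = -223137*(-1/405846) = 24793/45094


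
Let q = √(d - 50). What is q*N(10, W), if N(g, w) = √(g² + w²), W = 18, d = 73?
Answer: 2*√2438 ≈ 98.752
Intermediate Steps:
q = √23 (q = √(73 - 50) = √23 ≈ 4.7958)
q*N(10, W) = √23*√(10² + 18²) = √23*√(100 + 324) = √23*√424 = √23*(2*√106) = 2*√2438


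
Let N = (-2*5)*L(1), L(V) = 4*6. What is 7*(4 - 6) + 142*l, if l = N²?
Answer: 8179186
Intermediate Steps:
L(V) = 24
N = -240 (N = -2*5*24 = -10*24 = -240)
l = 57600 (l = (-240)² = 57600)
7*(4 - 6) + 142*l = 7*(4 - 6) + 142*57600 = 7*(-2) + 8179200 = -14 + 8179200 = 8179186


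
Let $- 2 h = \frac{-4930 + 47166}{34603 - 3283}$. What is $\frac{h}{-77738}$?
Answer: $\frac{10559}{1217377080} \approx 8.6736 \cdot 10^{-6}$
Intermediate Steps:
$h = - \frac{10559}{15660}$ ($h = - \frac{\left(-4930 + 47166\right) \frac{1}{34603 - 3283}}{2} = - \frac{42236 \cdot \frac{1}{31320}}{2} = \left(- \frac{1}{2}\right) \frac{10559}{7830} = - \frac{10559}{15660} \approx -0.67427$)
$\frac{h}{-77738} = - \frac{10559}{15660 \left(-77738\right)} = \left(- \frac{10559}{15660}\right) \left(- \frac{1}{77738}\right) = \frac{10559}{1217377080}$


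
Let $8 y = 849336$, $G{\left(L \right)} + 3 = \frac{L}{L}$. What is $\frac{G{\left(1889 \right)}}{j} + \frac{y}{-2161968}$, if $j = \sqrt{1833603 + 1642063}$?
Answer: $- \frac{35389}{720656} - \frac{\sqrt{3475666}}{1737833} \approx -0.050179$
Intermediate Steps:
$G{\left(L \right)} = -2$ ($G{\left(L \right)} = -3 + \frac{L}{L} = -3 + 1 = -2$)
$j = \sqrt{3475666} \approx 1864.3$
$y = 106167$ ($y = \frac{1}{8} \cdot 849336 = 106167$)
$\frac{G{\left(1889 \right)}}{j} + \frac{y}{-2161968} = - \frac{2}{\sqrt{3475666}} + \frac{106167}{-2161968} = - 2 \frac{\sqrt{3475666}}{3475666} + 106167 \left(- \frac{1}{2161968}\right) = - \frac{\sqrt{3475666}}{1737833} - \frac{35389}{720656} = - \frac{35389}{720656} - \frac{\sqrt{3475666}}{1737833}$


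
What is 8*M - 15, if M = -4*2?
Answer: -79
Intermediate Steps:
M = -8
8*M - 15 = 8*(-8) - 15 = -64 - 15 = -79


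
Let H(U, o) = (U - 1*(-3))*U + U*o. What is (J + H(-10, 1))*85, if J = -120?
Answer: -5100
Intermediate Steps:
H(U, o) = U*o + U*(3 + U) (H(U, o) = (U + 3)*U + U*o = (3 + U)*U + U*o = U*(3 + U) + U*o = U*o + U*(3 + U))
(J + H(-10, 1))*85 = (-120 - 10*(3 - 10 + 1))*85 = (-120 - 10*(-6))*85 = (-120 + 60)*85 = -60*85 = -5100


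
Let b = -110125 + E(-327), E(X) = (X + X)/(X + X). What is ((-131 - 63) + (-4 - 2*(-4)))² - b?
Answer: 146224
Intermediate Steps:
E(X) = 1 (E(X) = (2*X)/((2*X)) = (2*X)*(1/(2*X)) = 1)
b = -110124 (b = -110125 + 1 = -110124)
((-131 - 63) + (-4 - 2*(-4)))² - b = ((-131 - 63) + (-4 - 2*(-4)))² - 1*(-110124) = (-194 + (-4 + 8))² + 110124 = (-194 + 4)² + 110124 = (-190)² + 110124 = 36100 + 110124 = 146224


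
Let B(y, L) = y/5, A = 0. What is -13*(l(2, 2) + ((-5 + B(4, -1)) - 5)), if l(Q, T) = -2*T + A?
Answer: 858/5 ≈ 171.60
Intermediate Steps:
B(y, L) = y/5 (B(y, L) = y*(1/5) = y/5)
l(Q, T) = -2*T (l(Q, T) = -2*T + 0 = -2*T)
-13*(l(2, 2) + ((-5 + B(4, -1)) - 5)) = -13*(-2*2 + ((-5 + (1/5)*4) - 5)) = -13*(-4 + ((-5 + 4/5) - 5)) = -13*(-4 + (-21/5 - 5)) = -13*(-4 - 46/5) = -13*(-66/5) = 858/5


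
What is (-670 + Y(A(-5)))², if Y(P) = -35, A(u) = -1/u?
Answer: 497025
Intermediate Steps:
(-670 + Y(A(-5)))² = (-670 - 35)² = (-705)² = 497025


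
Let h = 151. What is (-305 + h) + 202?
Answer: 48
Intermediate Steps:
(-305 + h) + 202 = (-305 + 151) + 202 = -154 + 202 = 48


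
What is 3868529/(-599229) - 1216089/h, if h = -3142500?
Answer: -3809378862373/627692377500 ≈ -6.0689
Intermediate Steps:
3868529/(-599229) - 1216089/h = 3868529/(-599229) - 1216089/(-3142500) = 3868529*(-1/599229) - 1216089*(-1/3142500) = -3868529/599229 + 405363/1047500 = -3809378862373/627692377500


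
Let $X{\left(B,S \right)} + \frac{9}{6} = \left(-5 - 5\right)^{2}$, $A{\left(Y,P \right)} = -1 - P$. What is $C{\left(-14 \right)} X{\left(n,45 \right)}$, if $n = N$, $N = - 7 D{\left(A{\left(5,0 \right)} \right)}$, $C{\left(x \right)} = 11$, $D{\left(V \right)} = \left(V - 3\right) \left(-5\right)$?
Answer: $\frac{2167}{2} \approx 1083.5$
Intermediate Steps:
$D{\left(V \right)} = 15 - 5 V$ ($D{\left(V \right)} = \left(-3 + V\right) \left(-5\right) = 15 - 5 V$)
$N = -140$ ($N = - 7 \left(15 - 5 \left(-1 - 0\right)\right) = - 7 \left(15 - 5 \left(-1 + 0\right)\right) = - 7 \left(15 - -5\right) = - 7 \left(15 + 5\right) = \left(-7\right) 20 = -140$)
$n = -140$
$X{\left(B,S \right)} = \frac{197}{2}$ ($X{\left(B,S \right)} = - \frac{3}{2} + \left(-5 - 5\right)^{2} = - \frac{3}{2} + \left(-10\right)^{2} = - \frac{3}{2} + 100 = \frac{197}{2}$)
$C{\left(-14 \right)} X{\left(n,45 \right)} = 11 \cdot \frac{197}{2} = \frac{2167}{2}$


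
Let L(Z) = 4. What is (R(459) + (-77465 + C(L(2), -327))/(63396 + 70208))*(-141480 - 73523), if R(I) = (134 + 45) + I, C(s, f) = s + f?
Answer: -4577497936173/33401 ≈ -1.3705e+8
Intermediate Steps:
C(s, f) = f + s
R(I) = 179 + I
(R(459) + (-77465 + C(L(2), -327))/(63396 + 70208))*(-141480 - 73523) = ((179 + 459) + (-77465 + (-327 + 4))/(63396 + 70208))*(-141480 - 73523) = (638 + (-77465 - 323)/133604)*(-215003) = (638 - 77788*1/133604)*(-215003) = (638 - 19447/33401)*(-215003) = (21290391/33401)*(-215003) = -4577497936173/33401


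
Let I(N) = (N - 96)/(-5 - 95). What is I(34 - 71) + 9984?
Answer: 998533/100 ≈ 9985.3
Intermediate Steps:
I(N) = 24/25 - N/100 (I(N) = (-96 + N)/(-100) = (-96 + N)*(-1/100) = 24/25 - N/100)
I(34 - 71) + 9984 = (24/25 - (34 - 71)/100) + 9984 = (24/25 - 1/100*(-37)) + 9984 = (24/25 + 37/100) + 9984 = 133/100 + 9984 = 998533/100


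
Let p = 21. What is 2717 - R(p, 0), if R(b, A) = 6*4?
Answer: 2693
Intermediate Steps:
R(b, A) = 24
2717 - R(p, 0) = 2717 - 1*24 = 2717 - 24 = 2693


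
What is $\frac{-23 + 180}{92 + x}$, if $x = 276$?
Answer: $\frac{157}{368} \approx 0.42663$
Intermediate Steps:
$\frac{-23 + 180}{92 + x} = \frac{-23 + 180}{92 + 276} = \frac{157}{368}$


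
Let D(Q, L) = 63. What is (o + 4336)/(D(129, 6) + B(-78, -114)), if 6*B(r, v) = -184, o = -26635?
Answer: -66897/97 ≈ -689.66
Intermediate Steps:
B(r, v) = -92/3 (B(r, v) = (1/6)*(-184) = -92/3)
(o + 4336)/(D(129, 6) + B(-78, -114)) = (-26635 + 4336)/(63 - 92/3) = -22299/97/3 = -22299*3/97 = -66897/97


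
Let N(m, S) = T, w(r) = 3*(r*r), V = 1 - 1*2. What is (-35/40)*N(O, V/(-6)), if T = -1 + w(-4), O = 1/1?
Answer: -329/8 ≈ -41.125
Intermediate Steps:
V = -1 (V = 1 - 2 = -1)
O = 1
w(r) = 3*r**2
T = 47 (T = -1 + 3*(-4)**2 = -1 + 3*16 = -1 + 48 = 47)
N(m, S) = 47
(-35/40)*N(O, V/(-6)) = -35/40*47 = -35*1/40*47 = -7/8*47 = -329/8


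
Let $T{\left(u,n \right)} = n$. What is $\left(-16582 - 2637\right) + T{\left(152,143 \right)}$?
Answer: $-19076$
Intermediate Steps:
$\left(-16582 - 2637\right) + T{\left(152,143 \right)} = \left(-16582 - 2637\right) + 143 = -19219 + 143 = -19076$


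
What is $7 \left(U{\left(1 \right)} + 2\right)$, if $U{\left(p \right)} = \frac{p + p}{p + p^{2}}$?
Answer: $21$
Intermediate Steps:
$U{\left(p \right)} = \frac{2 p}{p + p^{2}}$
$7 \left(U{\left(1 \right)} + 2\right) = 7 \left(\frac{2}{1 + 1} + 2\right) = 7 \left(\frac{2}{2} + 2\right) = 7 \left(2 \cdot \frac{1}{2} + 2\right) = 7 \left(1 + 2\right) = 7 \cdot 3 = 21$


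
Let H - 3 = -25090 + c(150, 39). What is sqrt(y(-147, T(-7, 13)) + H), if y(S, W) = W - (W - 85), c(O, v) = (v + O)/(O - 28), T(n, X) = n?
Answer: 9*I*sqrt(4593910)/122 ≈ 158.12*I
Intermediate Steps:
c(O, v) = (O + v)/(-28 + O)
H = -3060425/122 (H = 3 + (-25090 + (150 + 39)/(-28 + 150)) = 3 + (-25090 + 189/122) = 3 - 3060791/122 = -3060425/122 ≈ -25085.)
y(S, W) = 85 (y(S, W) = W - (-85 + W) = W + (85 - W) = 85)
sqrt(y(-147, T(-7, 13)) + H) = sqrt(85 - 3060425/122) = sqrt(-3050055/122) = 9*I*sqrt(4593910)/122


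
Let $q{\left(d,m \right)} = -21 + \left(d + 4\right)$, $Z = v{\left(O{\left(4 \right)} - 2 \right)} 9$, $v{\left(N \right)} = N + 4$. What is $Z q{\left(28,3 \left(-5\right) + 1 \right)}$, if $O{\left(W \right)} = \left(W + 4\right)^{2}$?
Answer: $6534$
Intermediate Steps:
$O{\left(W \right)} = \left(4 + W\right)^{2}$
$v{\left(N \right)} = 4 + N$
$Z = 594$ ($Z = \left(4 + \left(\left(4 + 4\right)^{2} - 2\right)\right) 9 = \left(4 - \left(2 - 8^{2}\right)\right) 9 = \left(4 + \left(64 - 2\right)\right) 9 = \left(4 + 62\right) 9 = 66 \cdot 9 = 594$)
$q{\left(d,m \right)} = -17 + d$ ($q{\left(d,m \right)} = -21 + \left(4 + d\right) = -17 + d$)
$Z q{\left(28,3 \left(-5\right) + 1 \right)} = 594 \left(-17 + 28\right) = 594 \cdot 11 = 6534$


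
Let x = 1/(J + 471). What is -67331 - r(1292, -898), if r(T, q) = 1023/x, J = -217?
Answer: -327173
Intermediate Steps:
x = 1/254 (x = 1/(-217 + 471) = 1/254 ≈ 0.0039370)
r(T, q) = 259842 (r(T, q) = 1023/(1/254) = 1023*254 = 259842)
-67331 - r(1292, -898) = -67331 - 1*259842 = -67331 - 259842 = -327173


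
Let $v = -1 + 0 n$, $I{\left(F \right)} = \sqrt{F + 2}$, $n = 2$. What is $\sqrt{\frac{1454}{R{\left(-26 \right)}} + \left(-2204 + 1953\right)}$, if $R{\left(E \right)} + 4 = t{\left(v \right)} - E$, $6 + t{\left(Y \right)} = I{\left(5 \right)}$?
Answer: $\frac{\sqrt{-2562 - 251 \sqrt{7}}}{\sqrt{16 + \sqrt{7}}} \approx 13.154 i$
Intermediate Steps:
$I{\left(F \right)} = \sqrt{2 + F}$
$v = -1$ ($v = -1 + 0 \cdot 2 = -1 + 0 = -1$)
$t{\left(Y \right)} = -6 + \sqrt{7}$ ($t{\left(Y \right)} = -6 + \sqrt{2 + 5} = -6 + \sqrt{7}$)
$R{\left(E \right)} = -10 + \sqrt{7} - E$ ($R{\left(E \right)} = -4 - \left(6 + E - \sqrt{7}\right) = -10 + \sqrt{7} - E$)
$\sqrt{\frac{1454}{R{\left(-26 \right)}} + \left(-2204 + 1953\right)} = \sqrt{\frac{1454}{-10 + \sqrt{7} - -26} + \left(-2204 + 1953\right)} = \sqrt{\frac{1454}{-10 + \sqrt{7} + 26} - 251} = \sqrt{\frac{1454}{16 + \sqrt{7}} - 251} = \sqrt{-251 + \frac{1454}{16 + \sqrt{7}}}$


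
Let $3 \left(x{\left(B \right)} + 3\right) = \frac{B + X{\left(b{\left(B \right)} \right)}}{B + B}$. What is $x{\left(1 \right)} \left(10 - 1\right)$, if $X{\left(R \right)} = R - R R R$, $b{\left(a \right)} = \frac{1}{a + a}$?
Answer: $- \frac{399}{16} \approx -24.938$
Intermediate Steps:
$b{\left(a \right)} = \frac{1}{2 a}$
$X{\left(R \right)} = R - R^{3}$ ($X{\left(R \right)} = R - R^{2} R = R - R^{3}$)
$x{\left(B \right)} = -3 + \frac{B + \frac{1}{2 B} - \frac{1}{8 B^{3}}}{6 B}$ ($x{\left(B \right)} = -3 + \frac{\left(B - \left(\left(\frac{1}{2 B}\right)^{3} - \frac{1}{2 B}\right)\right) \frac{1}{B + B}}{3} = -3 + \frac{\left(B + \left(\frac{1}{2 B} - \frac{1}{8 B^{3}}\right)\right) \frac{1}{2 B}}{3} = -3 + \frac{\left(B + \frac{1}{2 B} - \frac{1}{8 B^{3}}\right) \frac{1}{2 B}}{3} = -3 + \frac{\frac{1}{2} \frac{1}{B} \left(B + \frac{1}{2 B} - \frac{1}{8 B^{3}}\right)}{3} = -3 + \frac{B + \frac{1}{2 B} - \frac{1}{8 B^{3}}}{6 B}$)
$x{\left(1 \right)} \left(10 - 1\right) = \frac{-1 - 136 \cdot 1^{4} + 4 \cdot 1^{2}}{48 \cdot 1} \left(10 - 1\right) = \frac{1}{48} \cdot 1 \left(-1 - 136 + 4 \cdot 1\right) 9 = \frac{1}{48} \cdot 1 \left(-1 - 136 + 4\right) 9 = \frac{1}{48} \cdot 1 \left(-133\right) 9 = \left(- \frac{133}{48}\right) 9 = - \frac{399}{16}$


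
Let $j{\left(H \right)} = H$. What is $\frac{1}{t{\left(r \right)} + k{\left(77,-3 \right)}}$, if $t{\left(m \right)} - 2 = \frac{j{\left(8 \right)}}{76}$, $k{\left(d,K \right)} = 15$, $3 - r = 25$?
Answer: $\frac{19}{325} \approx 0.058462$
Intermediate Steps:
$r = -22$ ($r = 3 - 25 = -22$)
$t{\left(m \right)} = \frac{40}{19}$ ($t{\left(m \right)} = 2 + \frac{8}{76} = 2 + 8 \cdot \frac{1}{76} = 2 + \frac{2}{19} = \frac{40}{19}$)
$\frac{1}{t{\left(r \right)} + k{\left(77,-3 \right)}} = \frac{1}{\frac{40}{19} + 15} = \frac{1}{\frac{325}{19}} = \frac{19}{325}$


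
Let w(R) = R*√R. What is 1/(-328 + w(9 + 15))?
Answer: -41/11720 - 3*√6/5860 ≈ -0.0047523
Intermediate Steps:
w(R) = R^(3/2)
1/(-328 + w(9 + 15)) = 1/(-328 + (9 + 15)^(3/2)) = 1/(-328 + 24^(3/2)) = 1/(-328 + 48*√6)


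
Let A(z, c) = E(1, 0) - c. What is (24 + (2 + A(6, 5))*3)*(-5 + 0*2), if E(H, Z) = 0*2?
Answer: -75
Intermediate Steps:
E(H, Z) = 0
A(z, c) = -c (A(z, c) = 0 - c = -c)
(24 + (2 + A(6, 5))*3)*(-5 + 0*2) = (24 + (2 - 1*5)*3)*(-5 + 0*2) = (24 + (2 - 5)*3)*(-5 + 0) = (24 - 3*3)*(-5) = (24 - 9)*(-5) = 15*(-5) = -75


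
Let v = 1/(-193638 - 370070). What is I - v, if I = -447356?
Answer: -252178156047/563708 ≈ -4.4736e+5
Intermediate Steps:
v = -1/563708 (v = 1/(-563708) = -1/563708 ≈ -1.7740e-6)
I - v = -447356 - 1*(-1/563708) = -447356 + 1/563708 = -252178156047/563708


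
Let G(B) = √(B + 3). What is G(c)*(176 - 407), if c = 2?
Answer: -231*√5 ≈ -516.53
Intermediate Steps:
G(B) = √(3 + B)
G(c)*(176 - 407) = √(3 + 2)*(176 - 407) = √5*(-231) = -231*√5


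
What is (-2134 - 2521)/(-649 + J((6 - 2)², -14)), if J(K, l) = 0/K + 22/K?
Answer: 37240/5181 ≈ 7.1878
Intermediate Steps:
J(K, l) = 22/K (J(K, l) = 0 + 22/K = 22/K)
(-2134 - 2521)/(-649 + J((6 - 2)², -14)) = (-2134 - 2521)/(-649 + 22/((6 - 2)²)) = -4655/(-649 + 22/(4²)) = -4655/(-649 + 22/16) = -4655/(-649 + 22*(1/16)) = -4655/(-649 + 11/8) = -4655/(-5181/8) = -4655*(-8/5181) = 37240/5181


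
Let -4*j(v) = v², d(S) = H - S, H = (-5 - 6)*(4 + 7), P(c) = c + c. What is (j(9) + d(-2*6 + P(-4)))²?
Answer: 235225/16 ≈ 14702.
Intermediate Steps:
P(c) = 2*c
H = -121 (H = -11*11 = -121)
d(S) = -121 - S
j(v) = -v²/4
(j(9) + d(-2*6 + P(-4)))² = (-¼*9² + (-121 - (-2*6 + 2*(-4))))² = (-¼*81 + (-121 - (-12 - 8)))² = (-81/4 + (-121 - 1*(-20)))² = (-81/4 + (-121 + 20))² = (-81/4 - 101)² = (-485/4)² = 235225/16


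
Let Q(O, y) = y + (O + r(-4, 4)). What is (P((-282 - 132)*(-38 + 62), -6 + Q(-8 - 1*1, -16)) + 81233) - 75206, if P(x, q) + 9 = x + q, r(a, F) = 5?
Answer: -3944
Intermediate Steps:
Q(O, y) = 5 + O + y (Q(O, y) = y + (O + 5) = y + (5 + O) = 5 + O + y)
P(x, q) = -9 + q + x (P(x, q) = -9 + (x + q) = -9 + (q + x) = -9 + q + x)
(P((-282 - 132)*(-38 + 62), -6 + Q(-8 - 1*1, -16)) + 81233) - 75206 = ((-9 + (-6 + (5 + (-8 - 1*1) - 16)) + (-282 - 132)*(-38 + 62)) + 81233) - 75206 = ((-9 + (-6 + (5 + (-8 - 1) - 16)) - 414*24) + 81233) - 75206 = ((-9 + (-6 + (5 - 9 - 16)) - 9936) + 81233) - 75206 = ((-9 + (-6 - 20) - 9936) + 81233) - 75206 = ((-9 - 26 - 9936) + 81233) - 75206 = (-9971 + 81233) - 75206 = 71262 - 75206 = -3944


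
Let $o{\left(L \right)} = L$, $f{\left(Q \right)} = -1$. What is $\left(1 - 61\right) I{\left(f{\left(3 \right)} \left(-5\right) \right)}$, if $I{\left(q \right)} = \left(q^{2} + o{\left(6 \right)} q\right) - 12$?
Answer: $-2580$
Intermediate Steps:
$I{\left(q \right)} = -12 + q^{2} + 6 q$ ($I{\left(q \right)} = \left(q^{2} + 6 q\right) - 12 = -12 + q^{2} + 6 q$)
$\left(1 - 61\right) I{\left(f{\left(3 \right)} \left(-5\right) \right)} = \left(1 - 61\right) \left(-12 + \left(\left(-1\right) \left(-5\right)\right)^{2} + 6 \left(\left(-1\right) \left(-5\right)\right)\right) = - 60 \left(-12 + 5^{2} + 6 \cdot 5\right) = - 60 \left(-12 + 25 + 30\right) = \left(-60\right) 43 = -2580$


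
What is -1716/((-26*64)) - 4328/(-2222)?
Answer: 105911/35552 ≈ 2.9790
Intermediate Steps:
-1716/((-26*64)) - 4328/(-2222) = -1716/(-1664) - 4328*(-1/2222) = -1716*(-1/1664) + 2164/1111 = 33/32 + 2164/1111 = 105911/35552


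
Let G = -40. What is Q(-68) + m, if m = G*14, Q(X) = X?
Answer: -628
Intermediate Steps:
m = -560 (m = -40*14 = -560)
Q(-68) + m = -68 - 560 = -628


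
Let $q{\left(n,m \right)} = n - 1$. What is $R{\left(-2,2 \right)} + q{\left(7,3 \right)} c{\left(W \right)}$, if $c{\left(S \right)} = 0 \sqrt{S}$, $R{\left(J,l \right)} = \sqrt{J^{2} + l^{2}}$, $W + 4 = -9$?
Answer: $2 \sqrt{2} \approx 2.8284$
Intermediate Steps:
$W = -13$ ($W = -4 - 9 = -13$)
$c{\left(S \right)} = 0$
$q{\left(n,m \right)} = -1 + n$ ($q{\left(n,m \right)} = n - 1 = -1 + n$)
$R{\left(-2,2 \right)} + q{\left(7,3 \right)} c{\left(W \right)} = \sqrt{\left(-2\right)^{2} + 2^{2}} + \left(-1 + 7\right) 0 = \sqrt{4 + 4} + 6 \cdot 0 = \sqrt{8} + 0 = 2 \sqrt{2} + 0 = 2 \sqrt{2}$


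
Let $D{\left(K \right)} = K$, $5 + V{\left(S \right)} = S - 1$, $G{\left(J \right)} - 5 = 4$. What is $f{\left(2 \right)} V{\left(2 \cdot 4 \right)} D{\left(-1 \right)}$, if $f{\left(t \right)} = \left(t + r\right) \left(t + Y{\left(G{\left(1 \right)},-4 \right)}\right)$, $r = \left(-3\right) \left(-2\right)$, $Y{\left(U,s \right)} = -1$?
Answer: $-16$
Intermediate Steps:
$G{\left(J \right)} = 9$ ($G{\left(J \right)} = 5 + 4 = 9$)
$r = 6$
$f{\left(t \right)} = \left(-1 + t\right) \left(6 + t\right)$ ($f{\left(t \right)} = \left(t + 6\right) \left(t - 1\right) = \left(6 + t\right) \left(-1 + t\right) = \left(-1 + t\right) \left(6 + t\right)$)
$V{\left(S \right)} = -6 + S$ ($V{\left(S \right)} = -5 + \left(S - 1\right) = -5 + \left(-1 + S\right) = -6 + S$)
$f{\left(2 \right)} V{\left(2 \cdot 4 \right)} D{\left(-1 \right)} = \left(-6 + 2^{2} + 5 \cdot 2\right) \left(-6 + 2 \cdot 4\right) \left(-1\right) = \left(-6 + 4 + 10\right) \left(-6 + 8\right) \left(-1\right) = 8 \cdot 2 \left(-1\right) = 16 \left(-1\right) = -16$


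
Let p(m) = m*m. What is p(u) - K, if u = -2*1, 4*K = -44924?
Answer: 11235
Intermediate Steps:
K = -11231 (K = (¼)*(-44924) = -11231)
u = -2
p(m) = m²
p(u) - K = (-2)² - 1*(-11231) = 4 + 11231 = 11235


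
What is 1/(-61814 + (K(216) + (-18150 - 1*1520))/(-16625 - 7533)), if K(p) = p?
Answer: -12079/746641579 ≈ -1.6178e-5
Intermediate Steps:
1/(-61814 + (K(216) + (-18150 - 1*1520))/(-16625 - 7533)) = 1/(-61814 + (216 + (-18150 - 1*1520))/(-16625 - 7533)) = 1/(-61814 + (216 + (-18150 - 1520))/(-24158)) = 1/(-61814 + (216 - 19670)*(-1/24158)) = 1/(-61814 - 19454*(-1/24158)) = 1/(-61814 + 9727/12079) = 1/(-746641579/12079) = -12079/746641579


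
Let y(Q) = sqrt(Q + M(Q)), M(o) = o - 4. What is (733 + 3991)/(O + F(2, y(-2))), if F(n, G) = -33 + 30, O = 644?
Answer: 4724/641 ≈ 7.3697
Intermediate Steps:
M(o) = -4 + o
y(Q) = sqrt(-4 + 2*Q) (y(Q) = sqrt(Q + (-4 + Q)) = sqrt(-4 + 2*Q))
F(n, G) = -3
(733 + 3991)/(O + F(2, y(-2))) = (733 + 3991)/(644 - 3) = 4724/641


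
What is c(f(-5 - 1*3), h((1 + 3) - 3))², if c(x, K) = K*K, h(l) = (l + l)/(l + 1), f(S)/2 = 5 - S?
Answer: 1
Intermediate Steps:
f(S) = 10 - 2*S (f(S) = 2*(5 - S) = 10 - 2*S)
h(l) = 2*l/(1 + l) (h(l) = (2*l)/(1 + l) = 2*l/(1 + l))
c(x, K) = K²
c(f(-5 - 1*3), h((1 + 3) - 3))² = ((2*((1 + 3) - 3)/(1 + ((1 + 3) - 3)))²)² = ((2*(4 - 3)/(1 + (4 - 3)))²)² = ((2*1/(1 + 1))²)² = ((2*1/2)²)² = ((2*1*(½))²)² = (1²)² = 1² = 1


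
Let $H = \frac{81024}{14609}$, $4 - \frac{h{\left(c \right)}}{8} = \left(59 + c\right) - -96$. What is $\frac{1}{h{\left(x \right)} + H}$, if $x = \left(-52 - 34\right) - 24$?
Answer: $- \frac{14609}{4710728} \approx -0.0031012$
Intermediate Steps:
$x = -110$ ($x = -86 - 24 = -110$)
$h{\left(c \right)} = -1208 - 8 c$ ($h{\left(c \right)} = 32 - 8 \left(\left(59 + c\right) - -96\right) = 32 - 8 \left(\left(59 + c\right) + 96\right) = 32 - 8 \left(155 + c\right) = 32 - \left(1240 + 8 c\right) = -1208 - 8 c$)
$H = \frac{81024}{14609}$ ($H = 81024 \cdot \frac{1}{14609} = \frac{81024}{14609} \approx 5.5462$)
$\frac{1}{h{\left(x \right)} + H} = \frac{1}{\left(-1208 - -880\right) + \frac{81024}{14609}} = \frac{1}{\left(-1208 + 880\right) + \frac{81024}{14609}} = \frac{1}{-328 + \frac{81024}{14609}} = \frac{1}{- \frac{4710728}{14609}} = - \frac{14609}{4710728}$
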